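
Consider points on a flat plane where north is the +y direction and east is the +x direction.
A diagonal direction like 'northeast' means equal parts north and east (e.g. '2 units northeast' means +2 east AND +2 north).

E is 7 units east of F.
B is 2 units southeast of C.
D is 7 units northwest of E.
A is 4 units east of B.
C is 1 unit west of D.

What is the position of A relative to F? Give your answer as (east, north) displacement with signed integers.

Place F at the origin (east=0, north=0).
  E is 7 units east of F: delta (east=+7, north=+0); E at (east=7, north=0).
  D is 7 units northwest of E: delta (east=-7, north=+7); D at (east=0, north=7).
  C is 1 unit west of D: delta (east=-1, north=+0); C at (east=-1, north=7).
  B is 2 units southeast of C: delta (east=+2, north=-2); B at (east=1, north=5).
  A is 4 units east of B: delta (east=+4, north=+0); A at (east=5, north=5).
Therefore A relative to F: (east=5, north=5).

Answer: A is at (east=5, north=5) relative to F.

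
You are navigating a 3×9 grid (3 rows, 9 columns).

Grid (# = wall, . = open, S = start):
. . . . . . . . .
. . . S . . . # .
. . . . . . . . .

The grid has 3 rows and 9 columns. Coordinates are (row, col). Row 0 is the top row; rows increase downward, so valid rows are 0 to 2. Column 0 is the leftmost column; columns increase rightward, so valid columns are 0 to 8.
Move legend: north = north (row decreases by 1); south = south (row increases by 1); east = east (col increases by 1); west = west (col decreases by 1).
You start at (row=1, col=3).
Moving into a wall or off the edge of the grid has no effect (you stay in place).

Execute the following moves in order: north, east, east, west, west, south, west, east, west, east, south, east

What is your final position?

Answer: Final position: (row=2, col=4)

Derivation:
Start: (row=1, col=3)
  north (north): (row=1, col=3) -> (row=0, col=3)
  east (east): (row=0, col=3) -> (row=0, col=4)
  east (east): (row=0, col=4) -> (row=0, col=5)
  west (west): (row=0, col=5) -> (row=0, col=4)
  west (west): (row=0, col=4) -> (row=0, col=3)
  south (south): (row=0, col=3) -> (row=1, col=3)
  west (west): (row=1, col=3) -> (row=1, col=2)
  east (east): (row=1, col=2) -> (row=1, col=3)
  west (west): (row=1, col=3) -> (row=1, col=2)
  east (east): (row=1, col=2) -> (row=1, col=3)
  south (south): (row=1, col=3) -> (row=2, col=3)
  east (east): (row=2, col=3) -> (row=2, col=4)
Final: (row=2, col=4)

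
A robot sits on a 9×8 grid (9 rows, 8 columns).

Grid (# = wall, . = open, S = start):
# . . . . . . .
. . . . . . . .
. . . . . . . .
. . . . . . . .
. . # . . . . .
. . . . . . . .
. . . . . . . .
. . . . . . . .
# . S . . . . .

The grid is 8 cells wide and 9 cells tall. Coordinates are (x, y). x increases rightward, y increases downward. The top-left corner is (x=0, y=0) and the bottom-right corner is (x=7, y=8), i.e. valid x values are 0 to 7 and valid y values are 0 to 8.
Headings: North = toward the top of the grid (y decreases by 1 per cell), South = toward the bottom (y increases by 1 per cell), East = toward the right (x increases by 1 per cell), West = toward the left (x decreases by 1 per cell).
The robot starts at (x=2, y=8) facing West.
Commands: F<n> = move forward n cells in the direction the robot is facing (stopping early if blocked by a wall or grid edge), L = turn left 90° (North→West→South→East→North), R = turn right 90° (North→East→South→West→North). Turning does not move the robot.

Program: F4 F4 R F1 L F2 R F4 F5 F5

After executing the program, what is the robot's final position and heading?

Start: (x=2, y=8), facing West
  F4: move forward 1/4 (blocked), now at (x=1, y=8)
  F4: move forward 0/4 (blocked), now at (x=1, y=8)
  R: turn right, now facing North
  F1: move forward 1, now at (x=1, y=7)
  L: turn left, now facing West
  F2: move forward 1/2 (blocked), now at (x=0, y=7)
  R: turn right, now facing North
  F4: move forward 4, now at (x=0, y=3)
  F5: move forward 2/5 (blocked), now at (x=0, y=1)
  F5: move forward 0/5 (blocked), now at (x=0, y=1)
Final: (x=0, y=1), facing North

Answer: Final position: (x=0, y=1), facing North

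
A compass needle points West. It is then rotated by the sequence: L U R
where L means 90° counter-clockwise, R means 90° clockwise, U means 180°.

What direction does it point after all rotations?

Start: West
  L (left (90° counter-clockwise)) -> South
  U (U-turn (180°)) -> North
  R (right (90° clockwise)) -> East
Final: East

Answer: Final heading: East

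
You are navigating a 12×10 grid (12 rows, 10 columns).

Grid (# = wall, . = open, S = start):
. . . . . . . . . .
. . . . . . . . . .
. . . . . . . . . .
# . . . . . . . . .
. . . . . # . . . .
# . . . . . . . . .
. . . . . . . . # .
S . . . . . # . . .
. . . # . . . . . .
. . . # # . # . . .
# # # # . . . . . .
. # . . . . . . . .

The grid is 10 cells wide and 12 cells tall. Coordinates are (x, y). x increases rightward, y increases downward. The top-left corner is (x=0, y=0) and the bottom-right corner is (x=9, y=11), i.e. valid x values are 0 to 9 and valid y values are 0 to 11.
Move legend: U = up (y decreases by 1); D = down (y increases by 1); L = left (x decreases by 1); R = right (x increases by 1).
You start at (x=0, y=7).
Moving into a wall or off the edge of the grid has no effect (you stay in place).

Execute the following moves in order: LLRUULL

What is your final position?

Start: (x=0, y=7)
  L (left): blocked, stay at (x=0, y=7)
  L (left): blocked, stay at (x=0, y=7)
  R (right): (x=0, y=7) -> (x=1, y=7)
  U (up): (x=1, y=7) -> (x=1, y=6)
  U (up): (x=1, y=6) -> (x=1, y=5)
  L (left): blocked, stay at (x=1, y=5)
  L (left): blocked, stay at (x=1, y=5)
Final: (x=1, y=5)

Answer: Final position: (x=1, y=5)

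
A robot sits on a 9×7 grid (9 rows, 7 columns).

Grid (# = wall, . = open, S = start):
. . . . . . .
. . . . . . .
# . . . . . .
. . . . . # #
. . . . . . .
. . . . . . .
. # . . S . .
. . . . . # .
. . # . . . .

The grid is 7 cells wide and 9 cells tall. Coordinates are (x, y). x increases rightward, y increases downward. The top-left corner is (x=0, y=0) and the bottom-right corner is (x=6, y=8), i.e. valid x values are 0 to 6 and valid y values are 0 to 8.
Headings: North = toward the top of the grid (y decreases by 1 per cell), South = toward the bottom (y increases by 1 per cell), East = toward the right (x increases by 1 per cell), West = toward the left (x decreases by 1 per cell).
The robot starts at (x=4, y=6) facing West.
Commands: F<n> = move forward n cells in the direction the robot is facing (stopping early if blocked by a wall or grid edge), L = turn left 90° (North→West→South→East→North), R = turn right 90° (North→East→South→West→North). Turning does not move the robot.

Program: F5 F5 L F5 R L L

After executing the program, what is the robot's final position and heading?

Answer: Final position: (x=2, y=7), facing East

Derivation:
Start: (x=4, y=6), facing West
  F5: move forward 2/5 (blocked), now at (x=2, y=6)
  F5: move forward 0/5 (blocked), now at (x=2, y=6)
  L: turn left, now facing South
  F5: move forward 1/5 (blocked), now at (x=2, y=7)
  R: turn right, now facing West
  L: turn left, now facing South
  L: turn left, now facing East
Final: (x=2, y=7), facing East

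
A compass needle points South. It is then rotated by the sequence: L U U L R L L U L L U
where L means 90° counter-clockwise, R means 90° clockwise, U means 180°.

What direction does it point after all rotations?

Answer: Final heading: East

Derivation:
Start: South
  L (left (90° counter-clockwise)) -> East
  U (U-turn (180°)) -> West
  U (U-turn (180°)) -> East
  L (left (90° counter-clockwise)) -> North
  R (right (90° clockwise)) -> East
  L (left (90° counter-clockwise)) -> North
  L (left (90° counter-clockwise)) -> West
  U (U-turn (180°)) -> East
  L (left (90° counter-clockwise)) -> North
  L (left (90° counter-clockwise)) -> West
  U (U-turn (180°)) -> East
Final: East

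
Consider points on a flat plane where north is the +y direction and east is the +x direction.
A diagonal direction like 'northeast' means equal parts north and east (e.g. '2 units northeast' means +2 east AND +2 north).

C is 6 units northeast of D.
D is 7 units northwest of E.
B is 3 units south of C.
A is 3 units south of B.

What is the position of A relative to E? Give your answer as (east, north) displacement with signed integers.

Place E at the origin (east=0, north=0).
  D is 7 units northwest of E: delta (east=-7, north=+7); D at (east=-7, north=7).
  C is 6 units northeast of D: delta (east=+6, north=+6); C at (east=-1, north=13).
  B is 3 units south of C: delta (east=+0, north=-3); B at (east=-1, north=10).
  A is 3 units south of B: delta (east=+0, north=-3); A at (east=-1, north=7).
Therefore A relative to E: (east=-1, north=7).

Answer: A is at (east=-1, north=7) relative to E.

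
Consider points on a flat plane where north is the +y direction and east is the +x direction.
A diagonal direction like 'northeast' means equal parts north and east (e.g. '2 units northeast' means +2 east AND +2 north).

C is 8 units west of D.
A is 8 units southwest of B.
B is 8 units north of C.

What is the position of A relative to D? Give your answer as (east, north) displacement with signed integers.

Place D at the origin (east=0, north=0).
  C is 8 units west of D: delta (east=-8, north=+0); C at (east=-8, north=0).
  B is 8 units north of C: delta (east=+0, north=+8); B at (east=-8, north=8).
  A is 8 units southwest of B: delta (east=-8, north=-8); A at (east=-16, north=0).
Therefore A relative to D: (east=-16, north=0).

Answer: A is at (east=-16, north=0) relative to D.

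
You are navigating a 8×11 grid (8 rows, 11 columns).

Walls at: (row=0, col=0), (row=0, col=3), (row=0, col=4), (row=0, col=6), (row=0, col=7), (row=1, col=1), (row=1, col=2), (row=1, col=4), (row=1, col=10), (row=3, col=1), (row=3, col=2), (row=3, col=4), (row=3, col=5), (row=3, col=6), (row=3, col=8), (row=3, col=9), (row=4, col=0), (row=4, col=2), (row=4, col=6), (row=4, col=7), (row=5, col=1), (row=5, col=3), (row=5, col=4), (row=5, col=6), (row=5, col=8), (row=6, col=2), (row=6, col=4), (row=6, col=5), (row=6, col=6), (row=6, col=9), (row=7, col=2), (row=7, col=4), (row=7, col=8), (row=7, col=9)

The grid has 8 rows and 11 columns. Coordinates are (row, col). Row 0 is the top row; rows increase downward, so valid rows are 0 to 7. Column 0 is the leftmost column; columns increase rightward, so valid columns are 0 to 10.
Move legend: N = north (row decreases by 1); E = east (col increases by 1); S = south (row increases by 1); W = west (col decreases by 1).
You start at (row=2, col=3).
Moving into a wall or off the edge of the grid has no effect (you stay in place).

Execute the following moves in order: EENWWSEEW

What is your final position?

Start: (row=2, col=3)
  E (east): (row=2, col=3) -> (row=2, col=4)
  E (east): (row=2, col=4) -> (row=2, col=5)
  N (north): (row=2, col=5) -> (row=1, col=5)
  W (west): blocked, stay at (row=1, col=5)
  W (west): blocked, stay at (row=1, col=5)
  S (south): (row=1, col=5) -> (row=2, col=5)
  E (east): (row=2, col=5) -> (row=2, col=6)
  E (east): (row=2, col=6) -> (row=2, col=7)
  W (west): (row=2, col=7) -> (row=2, col=6)
Final: (row=2, col=6)

Answer: Final position: (row=2, col=6)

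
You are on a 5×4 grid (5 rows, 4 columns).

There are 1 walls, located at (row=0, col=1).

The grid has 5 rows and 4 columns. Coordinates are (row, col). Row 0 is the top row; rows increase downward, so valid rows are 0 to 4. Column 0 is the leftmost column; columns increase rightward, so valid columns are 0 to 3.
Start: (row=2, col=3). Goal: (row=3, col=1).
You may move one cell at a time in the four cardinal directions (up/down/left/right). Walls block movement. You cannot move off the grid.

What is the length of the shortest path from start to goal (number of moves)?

BFS from (row=2, col=3) until reaching (row=3, col=1):
  Distance 0: (row=2, col=3)
  Distance 1: (row=1, col=3), (row=2, col=2), (row=3, col=3)
  Distance 2: (row=0, col=3), (row=1, col=2), (row=2, col=1), (row=3, col=2), (row=4, col=3)
  Distance 3: (row=0, col=2), (row=1, col=1), (row=2, col=0), (row=3, col=1), (row=4, col=2)  <- goal reached here
One shortest path (3 moves): (row=2, col=3) -> (row=2, col=2) -> (row=2, col=1) -> (row=3, col=1)

Answer: Shortest path length: 3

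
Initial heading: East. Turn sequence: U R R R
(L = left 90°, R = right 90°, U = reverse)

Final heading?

Answer: Final heading: South

Derivation:
Start: East
  U (U-turn (180°)) -> West
  R (right (90° clockwise)) -> North
  R (right (90° clockwise)) -> East
  R (right (90° clockwise)) -> South
Final: South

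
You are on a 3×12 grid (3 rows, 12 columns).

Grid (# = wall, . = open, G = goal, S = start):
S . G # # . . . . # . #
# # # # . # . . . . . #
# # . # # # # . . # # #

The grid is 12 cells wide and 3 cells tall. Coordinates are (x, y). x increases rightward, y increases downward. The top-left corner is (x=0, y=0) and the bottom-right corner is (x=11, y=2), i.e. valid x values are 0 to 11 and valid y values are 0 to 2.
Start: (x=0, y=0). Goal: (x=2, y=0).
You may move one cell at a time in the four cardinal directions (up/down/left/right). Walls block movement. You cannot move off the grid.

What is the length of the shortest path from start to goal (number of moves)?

BFS from (x=0, y=0) until reaching (x=2, y=0):
  Distance 0: (x=0, y=0)
  Distance 1: (x=1, y=0)
  Distance 2: (x=2, y=0)  <- goal reached here
One shortest path (2 moves): (x=0, y=0) -> (x=1, y=0) -> (x=2, y=0)

Answer: Shortest path length: 2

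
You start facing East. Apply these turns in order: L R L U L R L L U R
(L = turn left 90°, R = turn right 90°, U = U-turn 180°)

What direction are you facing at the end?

Answer: Final heading: West

Derivation:
Start: East
  L (left (90° counter-clockwise)) -> North
  R (right (90° clockwise)) -> East
  L (left (90° counter-clockwise)) -> North
  U (U-turn (180°)) -> South
  L (left (90° counter-clockwise)) -> East
  R (right (90° clockwise)) -> South
  L (left (90° counter-clockwise)) -> East
  L (left (90° counter-clockwise)) -> North
  U (U-turn (180°)) -> South
  R (right (90° clockwise)) -> West
Final: West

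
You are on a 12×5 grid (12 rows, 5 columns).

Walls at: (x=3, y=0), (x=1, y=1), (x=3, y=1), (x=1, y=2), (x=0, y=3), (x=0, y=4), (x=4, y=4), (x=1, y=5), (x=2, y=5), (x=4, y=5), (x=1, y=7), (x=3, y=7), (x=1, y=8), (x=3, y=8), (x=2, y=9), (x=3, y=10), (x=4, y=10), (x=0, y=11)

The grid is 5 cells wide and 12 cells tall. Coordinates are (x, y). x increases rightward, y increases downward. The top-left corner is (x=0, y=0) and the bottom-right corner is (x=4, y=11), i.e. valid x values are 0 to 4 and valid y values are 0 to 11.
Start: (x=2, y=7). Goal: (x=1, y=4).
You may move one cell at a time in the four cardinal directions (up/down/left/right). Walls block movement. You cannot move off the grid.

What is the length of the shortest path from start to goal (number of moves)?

BFS from (x=2, y=7) until reaching (x=1, y=4):
  Distance 0: (x=2, y=7)
  Distance 1: (x=2, y=6), (x=2, y=8)
  Distance 2: (x=1, y=6), (x=3, y=6)
  Distance 3: (x=3, y=5), (x=0, y=6), (x=4, y=6)
  Distance 4: (x=3, y=4), (x=0, y=5), (x=0, y=7), (x=4, y=7)
  Distance 5: (x=3, y=3), (x=2, y=4), (x=0, y=8), (x=4, y=8)
  Distance 6: (x=3, y=2), (x=2, y=3), (x=4, y=3), (x=1, y=4), (x=0, y=9), (x=4, y=9)  <- goal reached here
One shortest path (6 moves): (x=2, y=7) -> (x=2, y=6) -> (x=3, y=6) -> (x=3, y=5) -> (x=3, y=4) -> (x=2, y=4) -> (x=1, y=4)

Answer: Shortest path length: 6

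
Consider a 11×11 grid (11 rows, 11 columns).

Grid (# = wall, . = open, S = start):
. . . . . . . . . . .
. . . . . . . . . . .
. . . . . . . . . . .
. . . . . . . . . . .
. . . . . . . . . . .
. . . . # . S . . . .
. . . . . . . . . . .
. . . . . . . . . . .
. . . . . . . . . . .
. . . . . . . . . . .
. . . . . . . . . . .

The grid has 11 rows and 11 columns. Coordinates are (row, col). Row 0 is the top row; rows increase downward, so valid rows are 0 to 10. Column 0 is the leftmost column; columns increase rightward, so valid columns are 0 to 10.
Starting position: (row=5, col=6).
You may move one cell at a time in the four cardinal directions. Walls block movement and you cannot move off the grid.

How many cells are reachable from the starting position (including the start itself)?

BFS flood-fill from (row=5, col=6):
  Distance 0: (row=5, col=6)
  Distance 1: (row=4, col=6), (row=5, col=5), (row=5, col=7), (row=6, col=6)
  Distance 2: (row=3, col=6), (row=4, col=5), (row=4, col=7), (row=5, col=8), (row=6, col=5), (row=6, col=7), (row=7, col=6)
  Distance 3: (row=2, col=6), (row=3, col=5), (row=3, col=7), (row=4, col=4), (row=4, col=8), (row=5, col=9), (row=6, col=4), (row=6, col=8), (row=7, col=5), (row=7, col=7), (row=8, col=6)
  Distance 4: (row=1, col=6), (row=2, col=5), (row=2, col=7), (row=3, col=4), (row=3, col=8), (row=4, col=3), (row=4, col=9), (row=5, col=10), (row=6, col=3), (row=6, col=9), (row=7, col=4), (row=7, col=8), (row=8, col=5), (row=8, col=7), (row=9, col=6)
  Distance 5: (row=0, col=6), (row=1, col=5), (row=1, col=7), (row=2, col=4), (row=2, col=8), (row=3, col=3), (row=3, col=9), (row=4, col=2), (row=4, col=10), (row=5, col=3), (row=6, col=2), (row=6, col=10), (row=7, col=3), (row=7, col=9), (row=8, col=4), (row=8, col=8), (row=9, col=5), (row=9, col=7), (row=10, col=6)
  Distance 6: (row=0, col=5), (row=0, col=7), (row=1, col=4), (row=1, col=8), (row=2, col=3), (row=2, col=9), (row=3, col=2), (row=3, col=10), (row=4, col=1), (row=5, col=2), (row=6, col=1), (row=7, col=2), (row=7, col=10), (row=8, col=3), (row=8, col=9), (row=9, col=4), (row=9, col=8), (row=10, col=5), (row=10, col=7)
  Distance 7: (row=0, col=4), (row=0, col=8), (row=1, col=3), (row=1, col=9), (row=2, col=2), (row=2, col=10), (row=3, col=1), (row=4, col=0), (row=5, col=1), (row=6, col=0), (row=7, col=1), (row=8, col=2), (row=8, col=10), (row=9, col=3), (row=9, col=9), (row=10, col=4), (row=10, col=8)
  Distance 8: (row=0, col=3), (row=0, col=9), (row=1, col=2), (row=1, col=10), (row=2, col=1), (row=3, col=0), (row=5, col=0), (row=7, col=0), (row=8, col=1), (row=9, col=2), (row=9, col=10), (row=10, col=3), (row=10, col=9)
  Distance 9: (row=0, col=2), (row=0, col=10), (row=1, col=1), (row=2, col=0), (row=8, col=0), (row=9, col=1), (row=10, col=2), (row=10, col=10)
  Distance 10: (row=0, col=1), (row=1, col=0), (row=9, col=0), (row=10, col=1)
  Distance 11: (row=0, col=0), (row=10, col=0)
Total reachable: 120 (grid has 120 open cells total)

Answer: Reachable cells: 120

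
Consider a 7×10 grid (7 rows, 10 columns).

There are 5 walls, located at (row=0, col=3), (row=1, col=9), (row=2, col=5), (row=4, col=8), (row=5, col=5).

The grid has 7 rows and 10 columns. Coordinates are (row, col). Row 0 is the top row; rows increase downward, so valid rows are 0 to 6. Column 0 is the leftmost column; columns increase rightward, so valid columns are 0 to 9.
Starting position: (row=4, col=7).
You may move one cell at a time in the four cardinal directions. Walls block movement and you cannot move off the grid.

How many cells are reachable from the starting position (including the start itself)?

BFS flood-fill from (row=4, col=7):
  Distance 0: (row=4, col=7)
  Distance 1: (row=3, col=7), (row=4, col=6), (row=5, col=7)
  Distance 2: (row=2, col=7), (row=3, col=6), (row=3, col=8), (row=4, col=5), (row=5, col=6), (row=5, col=8), (row=6, col=7)
  Distance 3: (row=1, col=7), (row=2, col=6), (row=2, col=8), (row=3, col=5), (row=3, col=9), (row=4, col=4), (row=5, col=9), (row=6, col=6), (row=6, col=8)
  Distance 4: (row=0, col=7), (row=1, col=6), (row=1, col=8), (row=2, col=9), (row=3, col=4), (row=4, col=3), (row=4, col=9), (row=5, col=4), (row=6, col=5), (row=6, col=9)
  Distance 5: (row=0, col=6), (row=0, col=8), (row=1, col=5), (row=2, col=4), (row=3, col=3), (row=4, col=2), (row=5, col=3), (row=6, col=4)
  Distance 6: (row=0, col=5), (row=0, col=9), (row=1, col=4), (row=2, col=3), (row=3, col=2), (row=4, col=1), (row=5, col=2), (row=6, col=3)
  Distance 7: (row=0, col=4), (row=1, col=3), (row=2, col=2), (row=3, col=1), (row=4, col=0), (row=5, col=1), (row=6, col=2)
  Distance 8: (row=1, col=2), (row=2, col=1), (row=3, col=0), (row=5, col=0), (row=6, col=1)
  Distance 9: (row=0, col=2), (row=1, col=1), (row=2, col=0), (row=6, col=0)
  Distance 10: (row=0, col=1), (row=1, col=0)
  Distance 11: (row=0, col=0)
Total reachable: 65 (grid has 65 open cells total)

Answer: Reachable cells: 65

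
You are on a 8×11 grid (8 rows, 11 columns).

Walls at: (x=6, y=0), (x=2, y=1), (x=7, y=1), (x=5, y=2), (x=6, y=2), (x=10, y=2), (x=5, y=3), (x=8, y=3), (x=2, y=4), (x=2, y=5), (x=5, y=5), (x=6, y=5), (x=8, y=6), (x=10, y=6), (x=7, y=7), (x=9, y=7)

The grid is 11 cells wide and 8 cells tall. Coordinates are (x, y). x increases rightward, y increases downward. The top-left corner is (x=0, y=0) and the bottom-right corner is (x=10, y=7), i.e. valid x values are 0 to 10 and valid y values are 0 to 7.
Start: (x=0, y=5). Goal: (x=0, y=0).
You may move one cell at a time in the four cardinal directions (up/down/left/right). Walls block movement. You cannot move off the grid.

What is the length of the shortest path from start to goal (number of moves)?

BFS from (x=0, y=5) until reaching (x=0, y=0):
  Distance 0: (x=0, y=5)
  Distance 1: (x=0, y=4), (x=1, y=5), (x=0, y=6)
  Distance 2: (x=0, y=3), (x=1, y=4), (x=1, y=6), (x=0, y=7)
  Distance 3: (x=0, y=2), (x=1, y=3), (x=2, y=6), (x=1, y=7)
  Distance 4: (x=0, y=1), (x=1, y=2), (x=2, y=3), (x=3, y=6), (x=2, y=7)
  Distance 5: (x=0, y=0), (x=1, y=1), (x=2, y=2), (x=3, y=3), (x=3, y=5), (x=4, y=6), (x=3, y=7)  <- goal reached here
One shortest path (5 moves): (x=0, y=5) -> (x=0, y=4) -> (x=0, y=3) -> (x=0, y=2) -> (x=0, y=1) -> (x=0, y=0)

Answer: Shortest path length: 5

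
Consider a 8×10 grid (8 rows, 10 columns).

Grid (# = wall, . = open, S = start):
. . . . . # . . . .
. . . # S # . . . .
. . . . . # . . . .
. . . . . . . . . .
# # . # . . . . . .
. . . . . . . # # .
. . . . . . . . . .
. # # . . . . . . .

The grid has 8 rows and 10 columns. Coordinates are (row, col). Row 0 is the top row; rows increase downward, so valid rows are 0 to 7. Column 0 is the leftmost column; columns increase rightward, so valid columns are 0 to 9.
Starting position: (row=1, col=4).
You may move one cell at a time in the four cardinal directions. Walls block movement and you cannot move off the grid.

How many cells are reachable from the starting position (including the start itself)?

BFS flood-fill from (row=1, col=4):
  Distance 0: (row=1, col=4)
  Distance 1: (row=0, col=4), (row=2, col=4)
  Distance 2: (row=0, col=3), (row=2, col=3), (row=3, col=4)
  Distance 3: (row=0, col=2), (row=2, col=2), (row=3, col=3), (row=3, col=5), (row=4, col=4)
  Distance 4: (row=0, col=1), (row=1, col=2), (row=2, col=1), (row=3, col=2), (row=3, col=6), (row=4, col=5), (row=5, col=4)
  Distance 5: (row=0, col=0), (row=1, col=1), (row=2, col=0), (row=2, col=6), (row=3, col=1), (row=3, col=7), (row=4, col=2), (row=4, col=6), (row=5, col=3), (row=5, col=5), (row=6, col=4)
  Distance 6: (row=1, col=0), (row=1, col=6), (row=2, col=7), (row=3, col=0), (row=3, col=8), (row=4, col=7), (row=5, col=2), (row=5, col=6), (row=6, col=3), (row=6, col=5), (row=7, col=4)
  Distance 7: (row=0, col=6), (row=1, col=7), (row=2, col=8), (row=3, col=9), (row=4, col=8), (row=5, col=1), (row=6, col=2), (row=6, col=6), (row=7, col=3), (row=7, col=5)
  Distance 8: (row=0, col=7), (row=1, col=8), (row=2, col=9), (row=4, col=9), (row=5, col=0), (row=6, col=1), (row=6, col=7), (row=7, col=6)
  Distance 9: (row=0, col=8), (row=1, col=9), (row=5, col=9), (row=6, col=0), (row=6, col=8), (row=7, col=7)
  Distance 10: (row=0, col=9), (row=6, col=9), (row=7, col=0), (row=7, col=8)
  Distance 11: (row=7, col=9)
Total reachable: 69 (grid has 69 open cells total)

Answer: Reachable cells: 69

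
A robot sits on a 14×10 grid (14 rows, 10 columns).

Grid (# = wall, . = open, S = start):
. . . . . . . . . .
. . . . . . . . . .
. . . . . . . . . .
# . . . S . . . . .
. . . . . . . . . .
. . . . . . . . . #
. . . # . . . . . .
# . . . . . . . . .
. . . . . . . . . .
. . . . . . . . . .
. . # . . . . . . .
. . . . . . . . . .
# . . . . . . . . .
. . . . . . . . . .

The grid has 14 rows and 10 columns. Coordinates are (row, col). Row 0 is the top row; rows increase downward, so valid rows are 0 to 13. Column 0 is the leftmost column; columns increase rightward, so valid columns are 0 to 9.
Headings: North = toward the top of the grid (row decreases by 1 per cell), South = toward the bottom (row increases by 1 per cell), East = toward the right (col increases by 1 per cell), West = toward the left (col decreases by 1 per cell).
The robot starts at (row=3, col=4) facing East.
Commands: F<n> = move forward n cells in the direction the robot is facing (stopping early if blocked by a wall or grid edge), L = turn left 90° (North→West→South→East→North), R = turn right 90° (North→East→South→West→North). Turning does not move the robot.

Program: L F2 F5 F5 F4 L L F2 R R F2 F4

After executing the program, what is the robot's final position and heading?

Answer: Final position: (row=0, col=4), facing North

Derivation:
Start: (row=3, col=4), facing East
  L: turn left, now facing North
  F2: move forward 2, now at (row=1, col=4)
  F5: move forward 1/5 (blocked), now at (row=0, col=4)
  F5: move forward 0/5 (blocked), now at (row=0, col=4)
  F4: move forward 0/4 (blocked), now at (row=0, col=4)
  L: turn left, now facing West
  L: turn left, now facing South
  F2: move forward 2, now at (row=2, col=4)
  R: turn right, now facing West
  R: turn right, now facing North
  F2: move forward 2, now at (row=0, col=4)
  F4: move forward 0/4 (blocked), now at (row=0, col=4)
Final: (row=0, col=4), facing North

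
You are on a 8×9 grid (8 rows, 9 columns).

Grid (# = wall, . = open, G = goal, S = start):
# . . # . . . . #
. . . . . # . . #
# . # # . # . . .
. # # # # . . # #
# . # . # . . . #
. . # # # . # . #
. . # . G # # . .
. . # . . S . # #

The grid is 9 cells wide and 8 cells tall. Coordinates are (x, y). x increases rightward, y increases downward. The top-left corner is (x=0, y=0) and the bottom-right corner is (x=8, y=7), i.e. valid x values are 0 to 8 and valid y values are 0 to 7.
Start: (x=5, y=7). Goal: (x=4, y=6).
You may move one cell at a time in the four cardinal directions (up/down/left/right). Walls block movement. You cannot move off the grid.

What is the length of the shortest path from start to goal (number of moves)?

Answer: Shortest path length: 2

Derivation:
BFS from (x=5, y=7) until reaching (x=4, y=6):
  Distance 0: (x=5, y=7)
  Distance 1: (x=4, y=7), (x=6, y=7)
  Distance 2: (x=4, y=6), (x=3, y=7)  <- goal reached here
One shortest path (2 moves): (x=5, y=7) -> (x=4, y=7) -> (x=4, y=6)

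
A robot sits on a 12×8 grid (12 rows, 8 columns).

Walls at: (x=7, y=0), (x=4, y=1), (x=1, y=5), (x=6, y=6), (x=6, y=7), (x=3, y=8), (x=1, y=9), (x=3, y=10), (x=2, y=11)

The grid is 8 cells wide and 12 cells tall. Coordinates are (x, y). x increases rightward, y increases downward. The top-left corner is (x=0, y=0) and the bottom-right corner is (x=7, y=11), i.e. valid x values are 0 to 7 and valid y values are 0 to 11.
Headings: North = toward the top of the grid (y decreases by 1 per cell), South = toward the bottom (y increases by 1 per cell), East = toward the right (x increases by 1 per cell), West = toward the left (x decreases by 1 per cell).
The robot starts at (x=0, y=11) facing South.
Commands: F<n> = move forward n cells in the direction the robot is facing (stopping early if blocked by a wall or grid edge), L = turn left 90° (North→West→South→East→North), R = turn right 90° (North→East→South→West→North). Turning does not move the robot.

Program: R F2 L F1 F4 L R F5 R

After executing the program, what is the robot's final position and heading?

Answer: Final position: (x=0, y=11), facing West

Derivation:
Start: (x=0, y=11), facing South
  R: turn right, now facing West
  F2: move forward 0/2 (blocked), now at (x=0, y=11)
  L: turn left, now facing South
  F1: move forward 0/1 (blocked), now at (x=0, y=11)
  F4: move forward 0/4 (blocked), now at (x=0, y=11)
  L: turn left, now facing East
  R: turn right, now facing South
  F5: move forward 0/5 (blocked), now at (x=0, y=11)
  R: turn right, now facing West
Final: (x=0, y=11), facing West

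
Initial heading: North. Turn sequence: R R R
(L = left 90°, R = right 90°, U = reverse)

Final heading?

Start: North
  R (right (90° clockwise)) -> East
  R (right (90° clockwise)) -> South
  R (right (90° clockwise)) -> West
Final: West

Answer: Final heading: West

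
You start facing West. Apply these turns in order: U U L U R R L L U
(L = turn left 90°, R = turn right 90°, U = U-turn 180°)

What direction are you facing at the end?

Answer: Final heading: South

Derivation:
Start: West
  U (U-turn (180°)) -> East
  U (U-turn (180°)) -> West
  L (left (90° counter-clockwise)) -> South
  U (U-turn (180°)) -> North
  R (right (90° clockwise)) -> East
  R (right (90° clockwise)) -> South
  L (left (90° counter-clockwise)) -> East
  L (left (90° counter-clockwise)) -> North
  U (U-turn (180°)) -> South
Final: South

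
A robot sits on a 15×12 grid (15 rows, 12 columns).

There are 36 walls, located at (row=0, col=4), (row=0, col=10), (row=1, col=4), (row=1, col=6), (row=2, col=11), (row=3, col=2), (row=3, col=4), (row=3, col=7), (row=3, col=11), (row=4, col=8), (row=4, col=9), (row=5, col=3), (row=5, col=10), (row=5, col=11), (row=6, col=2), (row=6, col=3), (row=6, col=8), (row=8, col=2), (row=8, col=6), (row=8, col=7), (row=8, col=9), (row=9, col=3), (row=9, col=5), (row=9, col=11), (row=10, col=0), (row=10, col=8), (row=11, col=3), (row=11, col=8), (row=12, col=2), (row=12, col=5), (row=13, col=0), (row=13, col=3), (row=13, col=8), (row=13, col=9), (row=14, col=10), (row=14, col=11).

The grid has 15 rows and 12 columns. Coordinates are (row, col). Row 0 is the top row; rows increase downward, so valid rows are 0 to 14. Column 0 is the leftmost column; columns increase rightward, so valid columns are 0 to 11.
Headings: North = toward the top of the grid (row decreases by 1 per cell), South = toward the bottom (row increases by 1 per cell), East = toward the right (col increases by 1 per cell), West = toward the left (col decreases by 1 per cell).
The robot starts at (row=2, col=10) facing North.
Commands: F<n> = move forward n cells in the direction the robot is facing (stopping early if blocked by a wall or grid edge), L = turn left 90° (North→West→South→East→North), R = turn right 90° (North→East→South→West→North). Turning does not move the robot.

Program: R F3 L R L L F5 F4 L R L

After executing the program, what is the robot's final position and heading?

Start: (row=2, col=10), facing North
  R: turn right, now facing East
  F3: move forward 0/3 (blocked), now at (row=2, col=10)
  L: turn left, now facing North
  R: turn right, now facing East
  L: turn left, now facing North
  L: turn left, now facing West
  F5: move forward 5, now at (row=2, col=5)
  F4: move forward 4, now at (row=2, col=1)
  L: turn left, now facing South
  R: turn right, now facing West
  L: turn left, now facing South
Final: (row=2, col=1), facing South

Answer: Final position: (row=2, col=1), facing South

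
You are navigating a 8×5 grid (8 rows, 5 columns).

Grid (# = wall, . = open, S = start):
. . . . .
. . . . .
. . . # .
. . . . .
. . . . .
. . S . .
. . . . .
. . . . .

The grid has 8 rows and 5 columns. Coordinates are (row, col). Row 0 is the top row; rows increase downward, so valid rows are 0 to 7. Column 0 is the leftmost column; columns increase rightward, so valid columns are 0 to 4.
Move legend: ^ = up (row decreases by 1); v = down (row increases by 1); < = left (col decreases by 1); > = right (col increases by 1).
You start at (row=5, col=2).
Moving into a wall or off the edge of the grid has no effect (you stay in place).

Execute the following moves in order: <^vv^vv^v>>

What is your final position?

Answer: Final position: (row=7, col=3)

Derivation:
Start: (row=5, col=2)
  < (left): (row=5, col=2) -> (row=5, col=1)
  ^ (up): (row=5, col=1) -> (row=4, col=1)
  v (down): (row=4, col=1) -> (row=5, col=1)
  v (down): (row=5, col=1) -> (row=6, col=1)
  ^ (up): (row=6, col=1) -> (row=5, col=1)
  v (down): (row=5, col=1) -> (row=6, col=1)
  v (down): (row=6, col=1) -> (row=7, col=1)
  ^ (up): (row=7, col=1) -> (row=6, col=1)
  v (down): (row=6, col=1) -> (row=7, col=1)
  > (right): (row=7, col=1) -> (row=7, col=2)
  > (right): (row=7, col=2) -> (row=7, col=3)
Final: (row=7, col=3)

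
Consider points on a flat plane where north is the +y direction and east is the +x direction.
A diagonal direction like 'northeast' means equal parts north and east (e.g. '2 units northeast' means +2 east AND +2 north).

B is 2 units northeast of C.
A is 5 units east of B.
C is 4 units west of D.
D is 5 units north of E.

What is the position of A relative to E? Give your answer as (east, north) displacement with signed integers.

Place E at the origin (east=0, north=0).
  D is 5 units north of E: delta (east=+0, north=+5); D at (east=0, north=5).
  C is 4 units west of D: delta (east=-4, north=+0); C at (east=-4, north=5).
  B is 2 units northeast of C: delta (east=+2, north=+2); B at (east=-2, north=7).
  A is 5 units east of B: delta (east=+5, north=+0); A at (east=3, north=7).
Therefore A relative to E: (east=3, north=7).

Answer: A is at (east=3, north=7) relative to E.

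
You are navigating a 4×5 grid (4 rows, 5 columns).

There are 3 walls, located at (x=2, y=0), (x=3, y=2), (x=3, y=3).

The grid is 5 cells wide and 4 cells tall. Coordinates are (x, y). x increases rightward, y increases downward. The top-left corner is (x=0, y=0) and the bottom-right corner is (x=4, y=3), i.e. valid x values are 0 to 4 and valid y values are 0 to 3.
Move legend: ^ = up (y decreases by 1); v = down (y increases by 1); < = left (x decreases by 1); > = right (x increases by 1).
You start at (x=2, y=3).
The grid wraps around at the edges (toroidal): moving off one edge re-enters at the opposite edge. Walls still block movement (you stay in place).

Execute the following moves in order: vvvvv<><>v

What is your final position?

Answer: Final position: (x=2, y=3)

Derivation:
Start: (x=2, y=3)
  [×5]v (down): blocked, stay at (x=2, y=3)
  < (left): (x=2, y=3) -> (x=1, y=3)
  > (right): (x=1, y=3) -> (x=2, y=3)
  < (left): (x=2, y=3) -> (x=1, y=3)
  > (right): (x=1, y=3) -> (x=2, y=3)
  v (down): blocked, stay at (x=2, y=3)
Final: (x=2, y=3)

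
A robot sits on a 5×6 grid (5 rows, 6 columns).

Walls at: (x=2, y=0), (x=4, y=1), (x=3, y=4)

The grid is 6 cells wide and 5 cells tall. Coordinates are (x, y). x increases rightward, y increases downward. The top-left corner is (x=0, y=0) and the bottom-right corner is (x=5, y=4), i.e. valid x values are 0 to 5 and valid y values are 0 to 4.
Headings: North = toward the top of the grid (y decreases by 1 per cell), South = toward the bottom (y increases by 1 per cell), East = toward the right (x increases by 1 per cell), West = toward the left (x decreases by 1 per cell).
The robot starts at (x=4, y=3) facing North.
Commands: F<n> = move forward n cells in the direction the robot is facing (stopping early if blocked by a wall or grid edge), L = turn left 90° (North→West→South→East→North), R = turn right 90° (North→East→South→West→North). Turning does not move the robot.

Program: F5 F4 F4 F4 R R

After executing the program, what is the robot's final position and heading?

Start: (x=4, y=3), facing North
  F5: move forward 1/5 (blocked), now at (x=4, y=2)
  [×3]F4: move forward 0/4 (blocked), now at (x=4, y=2)
  R: turn right, now facing East
  R: turn right, now facing South
Final: (x=4, y=2), facing South

Answer: Final position: (x=4, y=2), facing South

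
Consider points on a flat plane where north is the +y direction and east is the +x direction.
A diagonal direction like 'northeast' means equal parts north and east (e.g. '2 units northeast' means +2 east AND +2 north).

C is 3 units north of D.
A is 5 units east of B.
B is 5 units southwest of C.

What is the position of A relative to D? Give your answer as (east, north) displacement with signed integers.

Place D at the origin (east=0, north=0).
  C is 3 units north of D: delta (east=+0, north=+3); C at (east=0, north=3).
  B is 5 units southwest of C: delta (east=-5, north=-5); B at (east=-5, north=-2).
  A is 5 units east of B: delta (east=+5, north=+0); A at (east=0, north=-2).
Therefore A relative to D: (east=0, north=-2).

Answer: A is at (east=0, north=-2) relative to D.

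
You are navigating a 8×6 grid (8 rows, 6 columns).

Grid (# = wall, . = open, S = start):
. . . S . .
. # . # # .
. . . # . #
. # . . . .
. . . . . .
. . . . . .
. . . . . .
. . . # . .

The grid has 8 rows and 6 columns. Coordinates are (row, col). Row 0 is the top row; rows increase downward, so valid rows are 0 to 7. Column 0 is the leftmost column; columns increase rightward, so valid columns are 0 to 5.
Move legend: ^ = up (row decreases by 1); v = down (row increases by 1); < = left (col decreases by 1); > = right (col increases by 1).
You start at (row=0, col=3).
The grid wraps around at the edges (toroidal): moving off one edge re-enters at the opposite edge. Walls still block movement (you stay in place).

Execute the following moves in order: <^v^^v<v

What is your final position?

Answer: Final position: (row=0, col=1)

Derivation:
Start: (row=0, col=3)
  < (left): (row=0, col=3) -> (row=0, col=2)
  ^ (up): (row=0, col=2) -> (row=7, col=2)
  v (down): (row=7, col=2) -> (row=0, col=2)
  ^ (up): (row=0, col=2) -> (row=7, col=2)
  ^ (up): (row=7, col=2) -> (row=6, col=2)
  v (down): (row=6, col=2) -> (row=7, col=2)
  < (left): (row=7, col=2) -> (row=7, col=1)
  v (down): (row=7, col=1) -> (row=0, col=1)
Final: (row=0, col=1)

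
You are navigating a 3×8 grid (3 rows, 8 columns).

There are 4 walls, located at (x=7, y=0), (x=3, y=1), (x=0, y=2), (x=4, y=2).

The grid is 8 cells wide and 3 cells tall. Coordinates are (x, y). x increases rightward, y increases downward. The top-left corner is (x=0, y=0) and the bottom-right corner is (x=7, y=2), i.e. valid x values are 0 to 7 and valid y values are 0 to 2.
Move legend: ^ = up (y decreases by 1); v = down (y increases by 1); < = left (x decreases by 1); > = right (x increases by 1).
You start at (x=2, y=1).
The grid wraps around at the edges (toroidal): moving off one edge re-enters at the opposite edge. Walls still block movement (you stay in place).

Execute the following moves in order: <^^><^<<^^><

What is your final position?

Answer: Final position: (x=7, y=1)

Derivation:
Start: (x=2, y=1)
  < (left): (x=2, y=1) -> (x=1, y=1)
  ^ (up): (x=1, y=1) -> (x=1, y=0)
  ^ (up): (x=1, y=0) -> (x=1, y=2)
  > (right): (x=1, y=2) -> (x=2, y=2)
  < (left): (x=2, y=2) -> (x=1, y=2)
  ^ (up): (x=1, y=2) -> (x=1, y=1)
  < (left): (x=1, y=1) -> (x=0, y=1)
  < (left): (x=0, y=1) -> (x=7, y=1)
  ^ (up): blocked, stay at (x=7, y=1)
  ^ (up): blocked, stay at (x=7, y=1)
  > (right): (x=7, y=1) -> (x=0, y=1)
  < (left): (x=0, y=1) -> (x=7, y=1)
Final: (x=7, y=1)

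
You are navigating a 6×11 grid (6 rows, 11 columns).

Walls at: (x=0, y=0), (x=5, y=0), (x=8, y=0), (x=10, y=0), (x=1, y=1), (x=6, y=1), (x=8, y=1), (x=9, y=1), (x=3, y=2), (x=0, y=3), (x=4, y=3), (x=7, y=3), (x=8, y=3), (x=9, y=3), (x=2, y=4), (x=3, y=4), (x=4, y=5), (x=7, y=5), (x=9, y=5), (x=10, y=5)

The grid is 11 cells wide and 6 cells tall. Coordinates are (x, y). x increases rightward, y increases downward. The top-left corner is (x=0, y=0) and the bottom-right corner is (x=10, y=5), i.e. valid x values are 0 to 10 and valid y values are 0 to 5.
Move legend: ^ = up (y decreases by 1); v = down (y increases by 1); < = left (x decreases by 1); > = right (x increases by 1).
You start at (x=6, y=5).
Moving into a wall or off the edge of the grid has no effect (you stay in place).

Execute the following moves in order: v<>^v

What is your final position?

Start: (x=6, y=5)
  v (down): blocked, stay at (x=6, y=5)
  < (left): (x=6, y=5) -> (x=5, y=5)
  > (right): (x=5, y=5) -> (x=6, y=5)
  ^ (up): (x=6, y=5) -> (x=6, y=4)
  v (down): (x=6, y=4) -> (x=6, y=5)
Final: (x=6, y=5)

Answer: Final position: (x=6, y=5)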